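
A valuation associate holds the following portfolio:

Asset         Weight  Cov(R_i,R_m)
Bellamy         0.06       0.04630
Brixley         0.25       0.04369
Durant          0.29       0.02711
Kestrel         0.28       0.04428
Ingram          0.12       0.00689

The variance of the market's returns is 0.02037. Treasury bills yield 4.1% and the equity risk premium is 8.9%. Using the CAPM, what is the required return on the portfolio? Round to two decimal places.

β_Bellamy = 0.04630 / 0.02037 = 2.2730
β_Brixley = 0.04369 / 0.02037 = 2.1448
β_Durant = 0.02711 / 0.02037 = 1.3309
β_Kestrel = 0.04428 / 0.02037 = 2.1738
β_Ingram = 0.00689 / 0.02037 = 0.3382
β_P = Σ w_i β_i = 0.06×2.2730 + 0.25×2.1448 + 0.29×1.3309 + 0.28×2.1738 + 0.12×0.3382 = 1.7078
E(R_P) = R_f + β_P × MRP = 4.1% + 1.7078 × 8.9% = 19.30%

19.30%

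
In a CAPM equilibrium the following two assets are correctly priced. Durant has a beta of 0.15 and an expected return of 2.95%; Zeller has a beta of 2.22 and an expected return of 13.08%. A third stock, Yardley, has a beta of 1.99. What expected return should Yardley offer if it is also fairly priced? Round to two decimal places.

MRP (SML slope) = (13.08% − 2.95%) / (2.22 − 0.15) = 10.13% / 2.07 = 4.8937%
R_f (intercept) = 2.95% − 0.15 × 4.8937% = 2.2159%
E(R_Yardley) = R_f + β × MRP = 2.2159% + 1.99 × 4.8937% = 11.95%

11.95%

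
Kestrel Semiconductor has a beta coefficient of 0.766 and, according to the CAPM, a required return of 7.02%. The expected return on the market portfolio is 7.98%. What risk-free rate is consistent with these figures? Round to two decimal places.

E(R) = R_f + β(E(R_m) − R_f) = R_f(1 − β) + β·E(R_m)
7.02% = R_f × (1 − 0.766) + 0.766 × 7.98%
7.02% = R_f × 0.234 + 6.11268%
R_f = (7.02% − 6.11268%) / 0.234 = 3.88%

3.88%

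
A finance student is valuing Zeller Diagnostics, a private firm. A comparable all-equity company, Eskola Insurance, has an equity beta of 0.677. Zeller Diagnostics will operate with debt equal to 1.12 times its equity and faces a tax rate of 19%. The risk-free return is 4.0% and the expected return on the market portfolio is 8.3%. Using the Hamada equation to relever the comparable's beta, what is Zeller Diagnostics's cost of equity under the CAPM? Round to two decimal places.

9.55%

β_L = β_U × [1 + (1 − t)(D/E)] = 0.677 × [1 + (1 − 0.19) × 1.12]
    = 0.677 × [1 + 0.81 × 1.12] = 0.677 × 1.9072 = 1.2912
MRP = 8.3% − 4.0% = 4.30%
E(R) = R_f + β_L × MRP = 4.0% + 1.2912 × 4.3% = 9.55%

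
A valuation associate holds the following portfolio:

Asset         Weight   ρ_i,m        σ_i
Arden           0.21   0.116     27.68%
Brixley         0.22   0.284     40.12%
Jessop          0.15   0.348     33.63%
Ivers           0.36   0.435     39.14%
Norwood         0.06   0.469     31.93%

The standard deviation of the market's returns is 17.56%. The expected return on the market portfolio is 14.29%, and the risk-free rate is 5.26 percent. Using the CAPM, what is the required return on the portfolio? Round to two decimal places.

β_Arden = 0.116 × 27.68% / 17.56% = 0.1829
β_Brixley = 0.284 × 40.12% / 17.56% = 0.6489
β_Jessop = 0.348 × 33.63% / 17.56% = 0.6665
β_Ivers = 0.435 × 39.14% / 17.56% = 0.9696
β_Norwood = 0.469 × 31.93% / 17.56% = 0.8528
β_P = Σ w_i β_i = 0.21×0.1829 + 0.22×0.6489 + 0.15×0.6665 + 0.36×0.9696 + 0.06×0.8528 = 0.6814
MRP = 14.29% − 5.26% = 9.03%
E(R_P) = R_f + β_P × MRP = 5.26% + 0.6814 × 9.03% = 11.41%

11.41%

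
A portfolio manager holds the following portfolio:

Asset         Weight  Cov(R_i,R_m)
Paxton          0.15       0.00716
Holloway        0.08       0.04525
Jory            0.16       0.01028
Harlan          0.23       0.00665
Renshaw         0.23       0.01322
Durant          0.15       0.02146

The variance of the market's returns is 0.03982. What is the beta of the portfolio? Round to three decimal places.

0.355

β_Paxton = 0.00716 / 0.03982 = 0.1798
β_Holloway = 0.04525 / 0.03982 = 1.1364
β_Jory = 0.01028 / 0.03982 = 0.2582
β_Harlan = 0.00665 / 0.03982 = 0.1670
β_Renshaw = 0.01322 / 0.03982 = 0.3320
β_Durant = 0.02146 / 0.03982 = 0.5389
β_P = Σ w_i β_i = 0.15×0.1798 + 0.08×1.1364 + 0.16×0.2582 + 0.23×0.1670 + 0.23×0.3320 + 0.15×0.5389 = 0.3548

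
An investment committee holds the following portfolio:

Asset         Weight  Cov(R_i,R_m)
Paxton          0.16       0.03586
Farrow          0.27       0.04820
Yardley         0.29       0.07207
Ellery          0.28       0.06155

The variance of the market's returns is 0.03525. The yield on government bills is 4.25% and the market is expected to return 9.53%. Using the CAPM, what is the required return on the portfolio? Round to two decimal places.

β_Paxton = 0.03586 / 0.03525 = 1.0173
β_Farrow = 0.04820 / 0.03525 = 1.3674
β_Yardley = 0.07207 / 0.03525 = 2.0445
β_Ellery = 0.06155 / 0.03525 = 1.7461
β_P = Σ w_i β_i = 0.16×1.0173 + 0.27×1.3674 + 0.29×2.0445 + 0.28×1.7461 = 1.6138
MRP = 9.53% − 4.25% = 5.28%
E(R_P) = R_f + β_P × MRP = 4.25% + 1.6138 × 5.28% = 12.77%

12.77%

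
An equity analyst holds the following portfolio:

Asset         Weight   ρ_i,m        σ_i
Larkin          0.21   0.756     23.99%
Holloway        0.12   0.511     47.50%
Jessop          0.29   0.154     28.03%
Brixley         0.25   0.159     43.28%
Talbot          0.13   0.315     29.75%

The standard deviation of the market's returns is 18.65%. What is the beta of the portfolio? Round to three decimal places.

0.585

β_Larkin = 0.756 × 23.99% / 18.65% = 0.9725
β_Holloway = 0.511 × 47.50% / 18.65% = 1.3015
β_Jessop = 0.154 × 28.03% / 18.65% = 0.2315
β_Brixley = 0.159 × 43.28% / 18.65% = 0.3690
β_Talbot = 0.315 × 29.75% / 18.65% = 0.5025
β_P = Σ w_i β_i = 0.21×0.9725 + 0.12×1.3015 + 0.29×0.2315 + 0.25×0.3690 + 0.13×0.5025 = 0.5851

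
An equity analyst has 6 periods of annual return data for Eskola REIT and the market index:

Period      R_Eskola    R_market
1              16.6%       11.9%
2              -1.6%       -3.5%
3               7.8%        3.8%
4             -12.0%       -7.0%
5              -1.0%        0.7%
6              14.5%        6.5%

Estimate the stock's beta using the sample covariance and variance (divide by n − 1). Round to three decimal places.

Mean R_i = (16.6 − 1.6 + 7.8 − 12.0 − 1.0 + 14.5) / 6 = 4.0500%
Mean R_m = (11.9 − 3.5 + 3.8 − 7.0 + 0.7 + 6.5) / 6 = 2.0667%
Σ(R_i − R̄_i)(R_m − R̄_m) = 360.1100  ⇒  Cov = 360.1100 / 5 = 72.0220
Σ(R_m − R̄_m)² = 234.4133  ⇒  Var(R_m) = 234.4133 / 5 = 46.8827
β = Cov / Var(R_m) = 72.0220 / 46.8827 = 1.5362

1.536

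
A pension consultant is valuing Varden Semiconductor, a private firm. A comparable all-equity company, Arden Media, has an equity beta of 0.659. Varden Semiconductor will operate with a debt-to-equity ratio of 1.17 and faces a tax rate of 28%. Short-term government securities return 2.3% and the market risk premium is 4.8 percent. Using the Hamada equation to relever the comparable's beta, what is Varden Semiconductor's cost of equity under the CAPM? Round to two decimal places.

8.13%

β_L = β_U × [1 + (1 − t)(D/E)] = 0.659 × [1 + (1 − 0.28) × 1.17]
    = 0.659 × [1 + 0.72 × 1.17] = 0.659 × 1.8424 = 1.2141
E(R) = R_f + β_L × MRP = 2.3% + 1.2141 × 4.8% = 8.13%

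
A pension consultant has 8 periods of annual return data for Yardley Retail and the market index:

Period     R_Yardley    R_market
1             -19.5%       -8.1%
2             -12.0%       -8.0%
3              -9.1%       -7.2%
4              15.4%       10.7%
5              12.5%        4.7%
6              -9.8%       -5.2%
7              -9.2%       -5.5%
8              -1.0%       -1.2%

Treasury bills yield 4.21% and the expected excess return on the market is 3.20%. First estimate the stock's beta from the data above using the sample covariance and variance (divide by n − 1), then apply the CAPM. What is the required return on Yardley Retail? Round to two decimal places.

Mean R_i = (-19.5 − 12.0 − 9.1 + 15.4 + 12.5 − 9.8 − 9.2 − 1.0) / 8 = -4.0875%
Mean R_m = (-8.1 − 8.0 − 7.2 + 10.7 + 4.7 − 5.2 − 5.5 − 1.2) / 8 = -2.4750%
Σ(R_i − R̄_i)(R_m − R̄_m) = 564.8275  ⇒  Cov = 564.8275 / 7 = 80.6896
Σ(R_m − R̄_m)² = 327.7550  ⇒  Var(R_m) = 327.7550 / 7 = 46.8221
β = Cov / Var(R_m) = 80.6896 / 46.8221 = 1.7233
E(R) = R_f + β × MRP = 4.21% + 1.7233 × 3.20% = 9.72%

9.72%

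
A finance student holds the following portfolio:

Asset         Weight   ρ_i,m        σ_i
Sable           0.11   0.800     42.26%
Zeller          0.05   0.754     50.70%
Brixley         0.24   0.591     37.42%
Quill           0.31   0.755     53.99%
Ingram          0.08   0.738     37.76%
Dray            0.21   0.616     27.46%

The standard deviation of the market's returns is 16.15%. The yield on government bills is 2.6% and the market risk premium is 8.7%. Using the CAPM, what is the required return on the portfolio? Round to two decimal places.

18.41%

β_Sable = 0.800 × 42.26% / 16.15% = 2.0934
β_Zeller = 0.754 × 50.70% / 16.15% = 2.3670
β_Brixley = 0.591 × 37.42% / 16.15% = 1.3694
β_Quill = 0.755 × 53.99% / 16.15% = 2.5240
β_Ingram = 0.738 × 37.76% / 16.15% = 1.7255
β_Dray = 0.616 × 27.46% / 16.15% = 1.0474
β_P = Σ w_i β_i = 0.11×2.0934 + 0.05×2.3670 + 0.24×1.3694 + 0.31×2.5240 + 0.08×1.7255 + 0.21×1.0474 = 1.8177
E(R_P) = R_f + β_P × MRP = 2.6% + 1.8177 × 8.7% = 18.41%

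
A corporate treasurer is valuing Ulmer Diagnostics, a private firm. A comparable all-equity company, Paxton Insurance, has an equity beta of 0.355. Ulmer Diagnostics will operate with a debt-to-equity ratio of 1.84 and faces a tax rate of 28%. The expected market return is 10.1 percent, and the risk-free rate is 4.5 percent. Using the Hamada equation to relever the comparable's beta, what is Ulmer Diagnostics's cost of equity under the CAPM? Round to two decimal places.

9.12%

β_L = β_U × [1 + (1 − t)(D/E)] = 0.355 × [1 + (1 − 0.28) × 1.84]
    = 0.355 × [1 + 0.72 × 1.84] = 0.355 × 2.3248 = 0.8253
MRP = 10.1% − 4.5% = 5.60%
E(R) = R_f + β_L × MRP = 4.5% + 0.8253 × 5.6% = 9.12%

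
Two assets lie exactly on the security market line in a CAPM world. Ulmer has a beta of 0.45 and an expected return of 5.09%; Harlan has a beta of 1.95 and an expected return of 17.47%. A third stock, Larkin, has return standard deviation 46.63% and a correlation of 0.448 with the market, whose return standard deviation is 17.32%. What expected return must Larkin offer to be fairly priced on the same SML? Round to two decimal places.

MRP = (17.47% − 5.09%) / (1.95 − 0.45) = 8.2533%
R_f = 5.09% − 0.45 × 8.2533% = 1.3760%
β_Larkin = ρ·σ_i/σ_m = 0.448 × 46.63 / 17.32 = 1.2061
E(R_Larkin) = R_f + β × MRP = 1.3760% + 1.2061 × 8.2533% = 11.33%

11.33%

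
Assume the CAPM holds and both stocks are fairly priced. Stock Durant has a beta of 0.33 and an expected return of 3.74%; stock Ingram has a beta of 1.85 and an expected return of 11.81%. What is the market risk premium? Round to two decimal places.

5.31%

Both satisfy E(R) = R_f + β·MRP, so the slope of the SML is
MRP = (11.81% − 3.74%) / (1.85 − 0.33) = 8.07% / 1.52 = 5.3092%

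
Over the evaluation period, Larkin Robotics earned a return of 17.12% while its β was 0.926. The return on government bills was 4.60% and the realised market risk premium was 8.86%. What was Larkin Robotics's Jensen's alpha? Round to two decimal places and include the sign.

CAPM benchmark = R_f + β(R_m − R_f) = 4.60% + 0.926 × 8.86% = 12.80436%
α = actual − benchmark = 17.12% − 12.80436% = +4.32%

+4.32%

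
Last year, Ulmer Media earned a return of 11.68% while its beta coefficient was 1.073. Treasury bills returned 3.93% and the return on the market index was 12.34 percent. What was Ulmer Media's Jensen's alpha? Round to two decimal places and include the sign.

-1.27%

Market excess return = 12.34% − 3.93% = 8.41%
CAPM benchmark = R_f + β(R_m − R_f) = 3.93% + 1.073 × 8.41% = 12.95393%
α = actual − benchmark = 11.68% − 12.95393% = -1.27%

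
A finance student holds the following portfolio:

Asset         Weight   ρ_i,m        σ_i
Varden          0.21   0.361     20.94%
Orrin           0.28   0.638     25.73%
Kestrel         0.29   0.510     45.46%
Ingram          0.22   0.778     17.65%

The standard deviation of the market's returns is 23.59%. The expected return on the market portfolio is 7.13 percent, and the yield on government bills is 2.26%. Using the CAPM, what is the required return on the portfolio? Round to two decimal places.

5.55%

β_Varden = 0.361 × 20.94% / 23.59% = 0.3204
β_Orrin = 0.638 × 25.73% / 23.59% = 0.6959
β_Kestrel = 0.510 × 45.46% / 23.59% = 0.9828
β_Ingram = 0.778 × 17.65% / 23.59% = 0.5821
β_P = Σ w_i β_i = 0.21×0.3204 + 0.28×0.6959 + 0.29×0.9828 + 0.22×0.5821 = 0.6752
MRP = 7.13% − 2.26% = 4.87%
E(R_P) = R_f + β_P × MRP = 2.26% + 0.6752 × 4.87% = 5.55%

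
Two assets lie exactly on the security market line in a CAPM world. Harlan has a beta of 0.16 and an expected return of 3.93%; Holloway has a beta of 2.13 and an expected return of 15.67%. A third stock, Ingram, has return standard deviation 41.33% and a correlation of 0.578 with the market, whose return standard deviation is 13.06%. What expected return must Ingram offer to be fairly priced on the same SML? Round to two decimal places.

13.88%

MRP = (15.67% − 3.93%) / (2.13 − 0.16) = 5.9594%
R_f = 3.93% − 0.16 × 5.9594% = 2.9765%
β_Ingram = ρ·σ_i/σ_m = 0.578 × 41.33 / 13.06 = 1.8292
E(R_Ingram) = R_f + β × MRP = 2.9765% + 1.8292 × 5.9594% = 13.88%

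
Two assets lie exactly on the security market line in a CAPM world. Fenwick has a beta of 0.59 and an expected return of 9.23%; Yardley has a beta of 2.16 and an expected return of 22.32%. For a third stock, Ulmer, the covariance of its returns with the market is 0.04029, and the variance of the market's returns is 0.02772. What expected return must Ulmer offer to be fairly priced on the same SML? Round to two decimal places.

MRP = (22.32% − 9.23%) / (2.16 − 0.59) = 8.3376%
R_f = 9.23% − 0.59 × 8.3376% = 4.3108%
β_Ulmer = Cov / Var(R_m) = 0.04029 / 0.02772 = 1.4535
E(R_Ulmer) = R_f + β × MRP = 4.3108% + 1.4535 × 8.3376% = 16.43%

16.43%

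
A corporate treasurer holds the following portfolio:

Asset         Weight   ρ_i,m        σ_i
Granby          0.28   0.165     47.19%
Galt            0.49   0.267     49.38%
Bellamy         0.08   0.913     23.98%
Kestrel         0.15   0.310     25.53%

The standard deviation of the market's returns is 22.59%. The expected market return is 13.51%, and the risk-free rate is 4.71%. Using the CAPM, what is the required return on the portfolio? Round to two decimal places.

9.22%

β_Granby = 0.165 × 47.19% / 22.59% = 0.3447
β_Galt = 0.267 × 49.38% / 22.59% = 0.5836
β_Bellamy = 0.913 × 23.98% / 22.59% = 0.9692
β_Kestrel = 0.310 × 25.53% / 22.59% = 0.3503
β_P = Σ w_i β_i = 0.28×0.3447 + 0.49×0.5836 + 0.08×0.9692 + 0.15×0.3503 = 0.5126
MRP = 13.51% − 4.71% = 8.80%
E(R_P) = R_f + β_P × MRP = 4.71% + 0.5126 × 8.80% = 9.22%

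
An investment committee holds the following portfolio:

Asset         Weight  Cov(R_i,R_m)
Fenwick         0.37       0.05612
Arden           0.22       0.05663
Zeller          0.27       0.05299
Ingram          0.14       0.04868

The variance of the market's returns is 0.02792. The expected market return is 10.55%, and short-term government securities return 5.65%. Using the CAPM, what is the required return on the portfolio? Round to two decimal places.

β_Fenwick = 0.05612 / 0.02792 = 2.0100
β_Arden = 0.05663 / 0.02792 = 2.0283
β_Zeller = 0.05299 / 0.02792 = 1.8979
β_Ingram = 0.04868 / 0.02792 = 1.7436
β_P = Σ w_i β_i = 0.37×2.0100 + 0.22×2.0283 + 0.27×1.8979 + 0.14×1.7436 = 1.9465
MRP = 10.55% − 5.65% = 4.90%
E(R_P) = R_f + β_P × MRP = 5.65% + 1.9465 × 4.90% = 15.19%

15.19%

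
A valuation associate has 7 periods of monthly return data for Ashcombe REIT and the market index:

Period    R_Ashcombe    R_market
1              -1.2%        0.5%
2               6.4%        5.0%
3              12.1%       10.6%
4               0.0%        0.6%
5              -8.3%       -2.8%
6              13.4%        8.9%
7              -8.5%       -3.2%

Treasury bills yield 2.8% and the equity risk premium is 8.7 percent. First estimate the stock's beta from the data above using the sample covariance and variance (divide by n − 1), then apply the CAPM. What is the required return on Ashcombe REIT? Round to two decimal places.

Mean R_i = (-1.2 + 6.4 + 12.1 + 0.0 − 8.3 + 13.4 − 8.5) / 7 = 1.9857%
Mean R_m = (0.5 + 5.0 + 10.6 + 0.6 − 2.8 + 8.9 − 3.2) / 7 = 2.8000%
Σ(R_i − R̄_i)(R_m − R̄_m) = 290.4400  ⇒  Cov = 290.4400 / 6 = 48.4067
Σ(R_m − R̄_m)² = 180.3800  ⇒  Var(R_m) = 180.3800 / 6 = 30.0633
β = Cov / Var(R_m) = 48.4067 / 30.0633 = 1.6102
E(R) = R_f + β × MRP = 2.8% + 1.6102 × 8.7% = 16.81%

16.81%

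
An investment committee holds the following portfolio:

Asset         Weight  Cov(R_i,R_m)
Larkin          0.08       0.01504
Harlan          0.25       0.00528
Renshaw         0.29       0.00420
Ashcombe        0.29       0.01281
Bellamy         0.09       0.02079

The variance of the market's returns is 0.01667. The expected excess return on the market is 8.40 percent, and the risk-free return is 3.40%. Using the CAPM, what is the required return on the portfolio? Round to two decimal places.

8.10%

β_Larkin = 0.01504 / 0.01667 = 0.9022
β_Harlan = 0.00528 / 0.01667 = 0.3167
β_Renshaw = 0.00420 / 0.01667 = 0.2519
β_Ashcombe = 0.01281 / 0.01667 = 0.7684
β_Bellamy = 0.02079 / 0.01667 = 1.2472
β_P = Σ w_i β_i = 0.08×0.9022 + 0.25×0.3167 + 0.29×0.2519 + 0.29×0.7684 + 0.09×1.2472 = 0.5595
E(R_P) = R_f + β_P × MRP = 3.40% + 0.5595 × 8.40% = 8.10%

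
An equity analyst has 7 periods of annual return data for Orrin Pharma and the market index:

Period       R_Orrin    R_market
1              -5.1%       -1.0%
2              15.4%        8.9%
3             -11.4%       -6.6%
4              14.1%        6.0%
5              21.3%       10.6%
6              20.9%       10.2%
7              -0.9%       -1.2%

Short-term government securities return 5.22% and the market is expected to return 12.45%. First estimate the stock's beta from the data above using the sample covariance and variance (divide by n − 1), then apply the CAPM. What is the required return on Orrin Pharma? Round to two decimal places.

Mean R_i = (-5.1 + 15.4 − 11.4 + 14.1 + 21.3 + 20.9 − 0.9) / 7 = 7.7571%
Mean R_m = (-1.0 + 8.9 − 6.6 + 6.0 + 10.6 + 10.2 − 1.2) / 7 = 3.8429%
Σ(R_i − R̄_i)(R_m − R̄_m) = 533.3729  ⇒  Cov = 533.3729 / 6 = 88.8955
Σ(R_m − R̄_m)² = 274.2371  ⇒  Var(R_m) = 274.2371 / 6 = 45.7062
β = Cov / Var(R_m) = 88.8955 / 45.7062 = 1.9449
MRP = 12.45% − 5.22% = 7.23%
E(R) = R_f + β × MRP = 5.22% + 1.9449 × 7.23% = 19.28%

19.28%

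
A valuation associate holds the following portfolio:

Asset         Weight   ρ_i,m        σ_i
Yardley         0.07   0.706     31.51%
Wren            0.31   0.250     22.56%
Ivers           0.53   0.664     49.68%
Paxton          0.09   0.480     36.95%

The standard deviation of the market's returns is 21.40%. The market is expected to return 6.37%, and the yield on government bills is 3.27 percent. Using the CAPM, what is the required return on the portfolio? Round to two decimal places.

6.51%

β_Yardley = 0.706 × 31.51% / 21.40% = 1.0395
β_Wren = 0.250 × 22.56% / 21.40% = 0.2636
β_Ivers = 0.664 × 49.68% / 21.40% = 1.5415
β_Paxton = 0.480 × 36.95% / 21.40% = 0.8288
β_P = Σ w_i β_i = 0.07×1.0395 + 0.31×0.2636 + 0.53×1.5415 + 0.09×0.8288 = 1.0461
MRP = 6.37% − 3.27% = 3.10%
E(R_P) = R_f + β_P × MRP = 3.27% + 1.0461 × 3.10% = 6.51%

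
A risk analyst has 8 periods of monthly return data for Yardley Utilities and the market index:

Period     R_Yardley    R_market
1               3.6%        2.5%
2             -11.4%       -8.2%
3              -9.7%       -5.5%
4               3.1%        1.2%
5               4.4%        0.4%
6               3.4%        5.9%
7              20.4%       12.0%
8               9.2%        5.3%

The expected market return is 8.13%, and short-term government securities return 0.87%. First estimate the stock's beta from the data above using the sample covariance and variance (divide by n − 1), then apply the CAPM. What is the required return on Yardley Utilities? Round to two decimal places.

Mean R_i = (3.6 − 11.4 − 9.7 + 3.1 + 4.4 + 3.4 + 20.4 + 9.2) / 8 = 2.8750%
Mean R_m = (2.5 − 8.2 − 5.5 + 1.2 + 0.4 + 5.9 + 12.0 + 5.3) / 8 = 1.7000%
Σ(R_i − R̄_i)(R_m − R̄_m) = 435.8300  ⇒  Cov = 435.8300 / 7 = 62.2614
Σ(R_m − R̄_m)² = 289.1200  ⇒  Var(R_m) = 289.1200 / 7 = 41.3029
β = Cov / Var(R_m) = 62.2614 / 41.3029 = 1.5074
MRP = 8.13% − 0.87% = 7.26%
E(R) = R_f + β × MRP = 0.87% + 1.5074 × 7.26% = 11.81%

11.81%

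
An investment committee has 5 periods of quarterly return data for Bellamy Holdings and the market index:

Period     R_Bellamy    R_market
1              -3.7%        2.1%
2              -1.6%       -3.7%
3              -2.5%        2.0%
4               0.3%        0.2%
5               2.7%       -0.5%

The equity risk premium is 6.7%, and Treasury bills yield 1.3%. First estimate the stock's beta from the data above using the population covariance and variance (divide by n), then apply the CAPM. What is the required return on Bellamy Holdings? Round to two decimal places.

-1.11%

Mean R_i = (-3.7 − 1.6 − 2.5 + 0.3 + 2.7) / 5 = -0.9600%
Mean R_m = (2.1 − 3.7 + 2.0 + 0.2 − 0.5) / 5 = 0.0200%
Σ(R_i − R̄_i)(R_m − R̄_m) = -8.0440  ⇒  Cov = -8.0440 / 5 = -1.6088
Σ(R_m − R̄_m)² = 22.3880  ⇒  Var(R_m) = 22.3880 / 5 = 4.4776
β = Cov / Var(R_m) = -1.6088 / 4.4776 = -0.3593
E(R) = R_f + β × MRP = 1.3% + -0.3593 × 6.7% = -1.11%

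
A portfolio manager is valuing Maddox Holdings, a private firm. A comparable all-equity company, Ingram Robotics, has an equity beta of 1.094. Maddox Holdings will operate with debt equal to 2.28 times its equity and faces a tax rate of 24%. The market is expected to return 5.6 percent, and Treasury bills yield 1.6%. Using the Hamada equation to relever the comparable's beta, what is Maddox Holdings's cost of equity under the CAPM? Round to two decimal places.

13.56%

β_L = β_U × [1 + (1 − t)(D/E)] = 1.094 × [1 + (1 − 0.24) × 2.28]
    = 1.094 × [1 + 0.76 × 2.28] = 1.094 × 2.7328 = 2.9897
MRP = 5.6% − 1.6% = 4.00%
E(R) = R_f + β_L × MRP = 1.6% + 2.9897 × 4.0% = 13.56%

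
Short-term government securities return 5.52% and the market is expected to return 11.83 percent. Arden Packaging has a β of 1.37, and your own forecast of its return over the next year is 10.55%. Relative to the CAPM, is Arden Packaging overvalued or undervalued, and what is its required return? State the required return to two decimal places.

Overvalued; required return 14.16%

MRP = 11.83% − 5.52% = 6.31%
Required return = R_f + β·MRP = 5.52% + 1.37 × 6.31% = 14.16%
Forecast 10.55% < required 14.16% → the stock plots below the SML → overvalued.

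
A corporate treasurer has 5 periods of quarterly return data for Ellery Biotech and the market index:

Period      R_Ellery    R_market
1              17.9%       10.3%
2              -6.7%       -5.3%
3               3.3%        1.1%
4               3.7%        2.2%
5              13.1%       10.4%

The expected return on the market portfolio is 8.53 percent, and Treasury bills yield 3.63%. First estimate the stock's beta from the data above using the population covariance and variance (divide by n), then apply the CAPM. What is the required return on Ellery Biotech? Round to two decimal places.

Mean R_i = (17.9 − 6.7 + 3.3 + 3.7 + 13.1) / 5 = 6.2600%
Mean R_m = (10.3 − 5.3 + 1.1 + 2.2 + 10.4) / 5 = 3.7400%
Σ(R_i − R̄_i)(R_m − R̄_m) = 250.8280  ⇒  Cov = 250.8280 / 5 = 50.1656
Σ(R_m − R̄_m)² = 178.4520  ⇒  Var(R_m) = 178.4520 / 5 = 35.6904
β = Cov / Var(R_m) = 50.1656 / 35.6904 = 1.4056
MRP = 8.53% − 3.63% = 4.90%
E(R) = R_f + β × MRP = 3.63% + 1.4056 × 4.90% = 10.52%

10.52%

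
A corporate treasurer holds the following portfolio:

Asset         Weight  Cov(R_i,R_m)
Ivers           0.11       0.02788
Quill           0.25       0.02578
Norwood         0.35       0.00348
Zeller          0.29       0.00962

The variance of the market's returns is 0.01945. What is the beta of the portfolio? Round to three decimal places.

0.695

β_Ivers = 0.02788 / 0.01945 = 1.4334
β_Quill = 0.02578 / 0.01945 = 1.3254
β_Norwood = 0.00348 / 0.01945 = 0.1789
β_Zeller = 0.00962 / 0.01945 = 0.4946
β_P = Σ w_i β_i = 0.11×1.4334 + 0.25×1.3254 + 0.35×0.1789 + 0.29×0.4946 = 0.6951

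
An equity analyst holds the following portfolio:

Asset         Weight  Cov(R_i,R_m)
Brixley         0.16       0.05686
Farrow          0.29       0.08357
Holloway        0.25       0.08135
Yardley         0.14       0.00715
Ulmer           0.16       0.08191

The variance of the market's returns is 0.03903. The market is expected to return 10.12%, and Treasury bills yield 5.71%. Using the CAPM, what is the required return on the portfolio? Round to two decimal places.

13.37%

β_Brixley = 0.05686 / 0.03903 = 1.4568
β_Farrow = 0.08357 / 0.03903 = 2.1412
β_Holloway = 0.08135 / 0.03903 = 2.0843
β_Yardley = 0.00715 / 0.03903 = 0.1832
β_Ulmer = 0.08191 / 0.03903 = 2.0986
β_P = Σ w_i β_i = 0.16×1.4568 + 0.29×2.1412 + 0.25×2.0843 + 0.14×0.1832 + 0.16×2.0986 = 1.7365
MRP = 10.12% − 5.71% = 4.41%
E(R_P) = R_f + β_P × MRP = 5.71% + 1.7365 × 4.41% = 13.37%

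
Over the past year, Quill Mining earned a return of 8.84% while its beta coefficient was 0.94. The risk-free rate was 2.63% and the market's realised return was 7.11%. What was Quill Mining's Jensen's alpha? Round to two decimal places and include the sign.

+2.00%

Market excess return = 7.11% − 2.63% = 4.48%
CAPM benchmark = R_f + β(R_m − R_f) = 2.63% + 0.94 × 4.48% = 6.8412%
α = actual − benchmark = 8.84% − 6.8412% = +2.00%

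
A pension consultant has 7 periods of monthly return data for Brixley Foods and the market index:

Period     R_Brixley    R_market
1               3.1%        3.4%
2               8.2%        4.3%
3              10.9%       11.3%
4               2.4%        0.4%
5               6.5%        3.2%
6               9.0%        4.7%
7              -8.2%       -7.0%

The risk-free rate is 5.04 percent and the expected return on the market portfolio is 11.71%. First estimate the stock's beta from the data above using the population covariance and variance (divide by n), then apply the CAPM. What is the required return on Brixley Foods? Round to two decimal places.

12.36%

Mean R_i = (3.1 + 8.2 + 10.9 + 2.4 + 6.5 + 9.0 − 8.2) / 7 = 4.5571%
Mean R_m = (3.4 + 4.3 + 11.3 + 0.4 + 3.2 + 4.7 − 7.0) / 7 = 2.9000%
Σ(R_i − R̄_i)(R_m − R̄_m) = 197.9200  ⇒  Cov = 197.9200 / 7 = 28.2743
Σ(R_m − R̄_m)² = 180.3600  ⇒  Var(R_m) = 180.3600 / 7 = 25.7657
β = Cov / Var(R_m) = 28.2743 / 25.7657 = 1.0974
MRP = 11.71% − 5.04% = 6.67%
E(R) = R_f + β × MRP = 5.04% + 1.0974 × 6.67% = 12.36%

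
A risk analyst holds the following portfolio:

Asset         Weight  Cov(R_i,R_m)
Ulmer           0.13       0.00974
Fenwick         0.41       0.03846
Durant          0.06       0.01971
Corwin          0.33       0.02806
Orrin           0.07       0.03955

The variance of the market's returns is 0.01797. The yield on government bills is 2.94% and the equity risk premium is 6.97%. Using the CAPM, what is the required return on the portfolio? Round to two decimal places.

14.67%

β_Ulmer = 0.00974 / 0.01797 = 0.5420
β_Fenwick = 0.03846 / 0.01797 = 2.1402
β_Durant = 0.01971 / 0.01797 = 1.0968
β_Corwin = 0.02806 / 0.01797 = 1.5615
β_Orrin = 0.03955 / 0.01797 = 2.2009
β_P = Σ w_i β_i = 0.13×0.5420 + 0.41×2.1402 + 0.06×1.0968 + 0.33×1.5615 + 0.07×2.2009 = 1.6831
E(R_P) = R_f + β_P × MRP = 2.94% + 1.6831 × 6.97% = 14.67%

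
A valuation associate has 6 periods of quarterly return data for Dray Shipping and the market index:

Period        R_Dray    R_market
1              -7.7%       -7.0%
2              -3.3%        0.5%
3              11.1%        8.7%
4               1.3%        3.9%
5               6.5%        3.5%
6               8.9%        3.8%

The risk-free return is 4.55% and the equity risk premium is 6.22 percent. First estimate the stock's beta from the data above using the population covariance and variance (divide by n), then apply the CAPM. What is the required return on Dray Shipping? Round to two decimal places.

Mean R_i = (-7.7 − 3.3 + 11.1 + 1.3 + 6.5 + 8.9) / 6 = 2.8000%
Mean R_m = (-7.0 + 0.5 + 8.7 + 3.9 + 3.5 + 3.8) / 6 = 2.2333%
Σ(R_i − R̄_i)(R_m − R̄_m) = 172.9400  ⇒  Cov = 172.9400 / 6 = 28.8233
Σ(R_m − R̄_m)² = 136.9133  ⇒  Var(R_m) = 136.9133 / 6 = 22.8189
β = Cov / Var(R_m) = 28.8233 / 22.8189 = 1.2631
E(R) = R_f + β × MRP = 4.55% + 1.2631 × 6.22% = 12.41%

12.41%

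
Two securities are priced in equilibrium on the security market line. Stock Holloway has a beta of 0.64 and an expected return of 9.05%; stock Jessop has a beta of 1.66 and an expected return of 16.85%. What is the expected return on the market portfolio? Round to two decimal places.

11.80%

Both satisfy E(R) = R_f + β·MRP, so the slope of the SML is
MRP = (16.85% − 9.05%) / (1.66 − 0.64) = 7.80% / 1.02 = 7.6471%
R_f = E(R_Holloway) − β_Holloway·MRP = 9.05% − 0.64 × 7.6471% = 4.1559%
E(R_m) = R_f + MRP = 4.1559% + 7.6471% = 11.80%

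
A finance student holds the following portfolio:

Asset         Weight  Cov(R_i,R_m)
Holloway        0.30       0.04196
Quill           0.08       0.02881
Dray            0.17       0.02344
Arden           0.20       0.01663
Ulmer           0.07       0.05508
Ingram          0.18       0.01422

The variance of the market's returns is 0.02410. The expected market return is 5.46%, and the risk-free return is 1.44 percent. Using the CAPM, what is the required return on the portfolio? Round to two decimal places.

β_Holloway = 0.04196 / 0.02410 = 1.7411
β_Quill = 0.02881 / 0.02410 = 1.1954
β_Dray = 0.02344 / 0.02410 = 0.9726
β_Arden = 0.01663 / 0.02410 = 0.6900
β_Ulmer = 0.05508 / 0.02410 = 2.2855
β_Ingram = 0.01422 / 0.02410 = 0.5900
β_P = Σ w_i β_i = 0.30×1.7411 + 0.08×1.1954 + 0.17×0.9726 + 0.20×0.6900 + 0.07×2.2855 + 0.18×0.5900 = 1.1875
MRP = 5.46% − 1.44% = 4.02%
E(R_P) = R_f + β_P × MRP = 1.44% + 1.1875 × 4.02% = 6.21%

6.21%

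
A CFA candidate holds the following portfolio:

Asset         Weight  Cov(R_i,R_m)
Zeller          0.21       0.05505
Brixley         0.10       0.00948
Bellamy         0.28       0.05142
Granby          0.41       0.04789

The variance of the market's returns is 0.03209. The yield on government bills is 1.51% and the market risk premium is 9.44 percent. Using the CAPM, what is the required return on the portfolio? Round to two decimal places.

β_Zeller = 0.05505 / 0.03209 = 1.7155
β_Brixley = 0.00948 / 0.03209 = 0.2954
β_Bellamy = 0.05142 / 0.03209 = 1.6024
β_Granby = 0.04789 / 0.03209 = 1.4924
β_P = Σ w_i β_i = 0.21×1.7155 + 0.10×0.2954 + 0.28×1.6024 + 0.41×1.4924 = 1.4504
E(R_P) = R_f + β_P × MRP = 1.51% + 1.4504 × 9.44% = 15.20%

15.20%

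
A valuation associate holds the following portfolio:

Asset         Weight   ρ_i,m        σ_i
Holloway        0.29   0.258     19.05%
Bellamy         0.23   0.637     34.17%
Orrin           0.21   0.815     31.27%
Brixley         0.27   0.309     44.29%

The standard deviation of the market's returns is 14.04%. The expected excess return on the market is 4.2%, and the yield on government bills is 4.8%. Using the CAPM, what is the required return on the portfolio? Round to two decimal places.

9.43%

β_Holloway = 0.258 × 19.05% / 14.04% = 0.3501
β_Bellamy = 0.637 × 34.17% / 14.04% = 1.5503
β_Orrin = 0.815 × 31.27% / 14.04% = 1.8152
β_Brixley = 0.309 × 44.29% / 14.04% = 0.9748
β_P = Σ w_i β_i = 0.29×0.3501 + 0.23×1.5503 + 0.21×1.8152 + 0.27×0.9748 = 1.1025
E(R_P) = R_f + β_P × MRP = 4.8% + 1.1025 × 4.2% = 9.43%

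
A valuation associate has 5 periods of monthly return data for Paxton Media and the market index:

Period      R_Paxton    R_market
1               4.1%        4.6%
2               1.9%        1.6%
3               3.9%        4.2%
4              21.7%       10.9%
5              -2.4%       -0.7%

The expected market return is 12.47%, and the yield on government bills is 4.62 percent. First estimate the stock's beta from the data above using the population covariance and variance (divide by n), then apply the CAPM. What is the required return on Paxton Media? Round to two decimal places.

20.80%

Mean R_i = (4.1 + 1.9 + 3.9 + 21.7 − 2.4) / 5 = 5.8400%
Mean R_m = (4.6 + 1.6 + 4.2 + 10.9 − 0.7) / 5 = 4.1200%
Σ(R_i − R̄_i)(R_m − R̄_m) = 156.1860  ⇒  Cov = 156.1860 / 5 = 31.2372
Σ(R_m − R̄_m)² = 75.7880  ⇒  Var(R_m) = 75.7880 / 5 = 15.1576
β = Cov / Var(R_m) = 31.2372 / 15.1576 = 2.0608
MRP = 12.47% − 4.62% = 7.85%
E(R) = R_f + β × MRP = 4.62% + 2.0608 × 7.85% = 20.80%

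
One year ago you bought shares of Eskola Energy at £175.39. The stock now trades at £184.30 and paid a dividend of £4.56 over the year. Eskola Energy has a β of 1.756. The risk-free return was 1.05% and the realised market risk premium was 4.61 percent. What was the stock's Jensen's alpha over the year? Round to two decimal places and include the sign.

-1.47%

Realised HPR = (P1 + D1 − P0) / P0 = (184.30 + 4.56 − 175.39) / 175.39 = 13.47 / 175.39 = 7.6800%
CAPM required = R_f + β·MRP = 1.05% + 1.756 × 4.61% = 9.14516%
α = realised − required = 7.6800% − 9.14516% = -1.47%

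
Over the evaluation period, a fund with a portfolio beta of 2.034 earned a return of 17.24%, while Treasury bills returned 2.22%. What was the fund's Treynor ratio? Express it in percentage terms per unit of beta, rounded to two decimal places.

7.38%

Treynor = (R_P − R_f) / β_P = (17.24% − 2.22%) / 2.0340 = 15.02% / 2.0340 = 7.38%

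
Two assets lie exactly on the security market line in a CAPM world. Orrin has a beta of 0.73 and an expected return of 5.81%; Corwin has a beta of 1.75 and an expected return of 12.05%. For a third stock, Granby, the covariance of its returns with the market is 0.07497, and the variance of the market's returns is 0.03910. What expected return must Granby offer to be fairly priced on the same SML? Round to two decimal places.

13.07%

MRP = (12.05% − 5.81%) / (1.75 − 0.73) = 6.1176%
R_f = 5.81% − 0.73 × 6.1176% = 1.3442%
β_Granby = Cov / Var(R_m) = 0.07497 / 0.03910 = 1.9174
E(R_Granby) = R_f + β × MRP = 1.3442% + 1.9174 × 6.1176% = 13.07%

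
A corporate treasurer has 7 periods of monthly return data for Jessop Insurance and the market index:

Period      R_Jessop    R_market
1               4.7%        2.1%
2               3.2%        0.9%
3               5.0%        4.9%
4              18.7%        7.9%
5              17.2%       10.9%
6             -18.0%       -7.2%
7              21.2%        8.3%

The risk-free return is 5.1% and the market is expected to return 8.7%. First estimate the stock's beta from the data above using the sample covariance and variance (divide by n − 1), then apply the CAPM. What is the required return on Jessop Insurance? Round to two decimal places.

Mean R_i = (4.7 + 3.2 + 5.0 + 18.7 + 17.2 − 18.0 + 21.2) / 7 = 7.4286%
Mean R_m = (2.1 + 0.9 + 4.9 + 7.9 + 10.9 − 7.2 + 8.3) / 7 = 3.9714%
Σ(R_i − R̄_i)(R_m − R̄_m) = 471.5057  ⇒  Cov = 471.5057 / 6 = 78.5843
Σ(R_m − R̄_m)² = 220.7743  ⇒  Var(R_m) = 220.7743 / 6 = 36.7957
β = Cov / Var(R_m) = 78.5843 / 36.7957 = 2.1357
MRP = 8.7% − 5.1% = 3.60%
E(R) = R_f + β × MRP = 5.1% + 2.1357 × 3.6% = 12.79%

12.79%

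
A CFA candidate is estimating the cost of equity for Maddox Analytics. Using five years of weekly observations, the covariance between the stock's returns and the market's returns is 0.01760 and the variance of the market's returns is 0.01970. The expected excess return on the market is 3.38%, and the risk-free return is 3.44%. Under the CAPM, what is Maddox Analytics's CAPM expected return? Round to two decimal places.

β = Cov(R_i, R_m) / Var(R_m) = 0.01760 / 0.01970 = 0.8934
E(R) = R_f + β × MRP = 3.44% + 0.8934 × 3.38% = 6.46%

6.46%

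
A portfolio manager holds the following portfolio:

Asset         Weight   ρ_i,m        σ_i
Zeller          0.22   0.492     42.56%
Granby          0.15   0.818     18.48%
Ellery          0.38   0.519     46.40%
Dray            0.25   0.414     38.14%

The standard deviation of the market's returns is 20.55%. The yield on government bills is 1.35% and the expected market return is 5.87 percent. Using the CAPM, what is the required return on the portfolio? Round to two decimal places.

β_Zeller = 0.492 × 42.56% / 20.55% = 1.0190
β_Granby = 0.818 × 18.48% / 20.55% = 0.7356
β_Ellery = 0.519 × 46.40% / 20.55% = 1.1719
β_Dray = 0.414 × 38.14% / 20.55% = 0.7684
β_P = Σ w_i β_i = 0.22×1.0190 + 0.15×0.7356 + 0.38×1.1719 + 0.25×0.7684 = 0.9719
MRP = 5.87% − 1.35% = 4.52%
E(R_P) = R_f + β_P × MRP = 1.35% + 0.9719 × 4.52% = 5.74%

5.74%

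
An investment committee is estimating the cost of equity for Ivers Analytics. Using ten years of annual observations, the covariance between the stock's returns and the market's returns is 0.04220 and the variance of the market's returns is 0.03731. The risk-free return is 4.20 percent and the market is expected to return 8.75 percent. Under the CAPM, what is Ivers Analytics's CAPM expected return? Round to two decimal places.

9.35%

β = Cov(R_i, R_m) / Var(R_m) = 0.04220 / 0.03731 = 1.1311
MRP = 8.75% − 4.20% = 4.55%
E(R) = R_f + β × MRP = 4.20% + 1.1311 × 4.55% = 9.35%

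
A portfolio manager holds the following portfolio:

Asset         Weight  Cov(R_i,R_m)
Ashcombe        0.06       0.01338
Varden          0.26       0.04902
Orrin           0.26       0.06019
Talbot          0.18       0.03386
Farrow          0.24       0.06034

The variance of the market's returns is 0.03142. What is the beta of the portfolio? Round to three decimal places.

β_Ashcombe = 0.01338 / 0.03142 = 0.4258
β_Varden = 0.04902 / 0.03142 = 1.5602
β_Orrin = 0.06019 / 0.03142 = 1.9157
β_Talbot = 0.03386 / 0.03142 = 1.0777
β_Farrow = 0.06034 / 0.03142 = 1.9204
β_P = Σ w_i β_i = 0.06×0.4258 + 0.26×1.5602 + 0.26×1.9157 + 0.18×1.0777 + 0.24×1.9204 = 1.5842

1.584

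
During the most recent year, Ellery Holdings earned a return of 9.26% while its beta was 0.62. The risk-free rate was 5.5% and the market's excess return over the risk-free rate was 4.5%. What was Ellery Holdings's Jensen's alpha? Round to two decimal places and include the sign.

+0.97%

CAPM benchmark = R_f + β(R_m − R_f) = 5.5% + 0.62 × 4.5% = 8.2900%
α = actual − benchmark = 9.26% − 8.2900% = +0.97%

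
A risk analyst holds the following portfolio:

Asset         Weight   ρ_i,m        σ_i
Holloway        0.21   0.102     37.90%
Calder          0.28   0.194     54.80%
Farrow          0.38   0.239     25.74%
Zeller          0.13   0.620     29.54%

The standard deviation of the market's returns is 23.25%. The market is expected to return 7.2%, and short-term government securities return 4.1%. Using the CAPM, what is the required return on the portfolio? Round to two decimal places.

5.23%

β_Holloway = 0.102 × 37.90% / 23.25% = 0.1663
β_Calder = 0.194 × 54.80% / 23.25% = 0.4573
β_Farrow = 0.239 × 25.74% / 23.25% = 0.2646
β_Zeller = 0.620 × 29.54% / 23.25% = 0.7877
β_P = Σ w_i β_i = 0.21×0.1663 + 0.28×0.4573 + 0.38×0.2646 + 0.13×0.7877 = 0.3659
MRP = 7.2% − 4.1% = 3.10%
E(R_P) = R_f + β_P × MRP = 4.1% + 0.3659 × 3.1% = 5.23%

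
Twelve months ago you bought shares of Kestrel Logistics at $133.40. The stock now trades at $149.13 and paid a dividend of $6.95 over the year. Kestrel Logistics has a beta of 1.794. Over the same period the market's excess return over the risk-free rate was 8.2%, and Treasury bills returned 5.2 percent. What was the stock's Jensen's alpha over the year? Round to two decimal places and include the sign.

Realised HPR = (P1 + D1 − P0) / P0 = (149.13 + 6.95 − 133.40) / 133.40 = 22.68 / 133.40 = 17.0015%
CAPM required = R_f + β·MRP = 5.2% + 1.794 × 8.2% = 19.9108%
α = realised − required = 17.0015% − 19.9108% = -2.91%

-2.91%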